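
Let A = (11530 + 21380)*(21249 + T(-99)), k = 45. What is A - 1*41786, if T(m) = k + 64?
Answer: 702849994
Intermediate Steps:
T(m) = 109 (T(m) = 45 + 64 = 109)
A = 702891780 (A = (11530 + 21380)*(21249 + 109) = 32910*21358 = 702891780)
A - 1*41786 = 702891780 - 1*41786 = 702891780 - 41786 = 702849994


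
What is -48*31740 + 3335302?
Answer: 1811782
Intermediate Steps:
-48*31740 + 3335302 = -1523520 + 3335302 = 1811782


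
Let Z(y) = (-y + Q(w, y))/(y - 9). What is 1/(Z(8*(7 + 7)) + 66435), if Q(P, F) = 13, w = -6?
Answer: 103/6842706 ≈ 1.5053e-5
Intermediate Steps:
Z(y) = (13 - y)/(-9 + y) (Z(y) = (-y + 13)/(y - 9) = (13 - y)/(-9 + y))
1/(Z(8*(7 + 7)) + 66435) = 1/((13 - 8*(7 + 7))/(-9 + 8*(7 + 7)) + 66435) = 1/((13 - 8*14)/(-9 + 8*14) + 66435) = 1/((13 - 1*112)/(-9 + 112) + 66435) = 1/((13 - 112)/103 + 66435) = 1/((1/103)*(-99) + 66435) = 1/(-99/103 + 66435) = 1/(6842706/103) = 103/6842706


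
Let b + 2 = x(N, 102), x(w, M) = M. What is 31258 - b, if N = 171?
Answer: 31158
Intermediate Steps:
b = 100 (b = -2 + 102 = 100)
31258 - b = 31258 - 1*100 = 31258 - 100 = 31158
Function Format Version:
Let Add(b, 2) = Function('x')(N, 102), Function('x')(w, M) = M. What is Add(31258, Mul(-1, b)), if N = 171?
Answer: 31158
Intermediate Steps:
b = 100 (b = Add(-2, 102) = 100)
Add(31258, Mul(-1, b)) = Add(31258, Mul(-1, 100)) = Add(31258, -100) = 31158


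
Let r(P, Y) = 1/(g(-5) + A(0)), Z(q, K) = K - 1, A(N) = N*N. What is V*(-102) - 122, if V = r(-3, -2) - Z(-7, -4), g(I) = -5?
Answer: -3058/5 ≈ -611.60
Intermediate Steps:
A(N) = N**2
Z(q, K) = -1 + K
r(P, Y) = -1/5 (r(P, Y) = 1/(-5 + 0**2) = 1/(-5 + 0) = 1/(-5) = -1/5)
V = 24/5 (V = -1/5 - (-1 - 4) = -1/5 - 1*(-5) = -1/5 + 5 = 24/5 ≈ 4.8000)
V*(-102) - 122 = (24/5)*(-102) - 122 = -2448/5 - 122 = -3058/5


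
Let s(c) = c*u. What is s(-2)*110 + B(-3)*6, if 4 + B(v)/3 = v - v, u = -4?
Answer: 808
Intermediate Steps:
B(v) = -12 (B(v) = -12 + 3*(v - v) = -12 + 3*0 = -12 + 0 = -12)
s(c) = -4*c (s(c) = c*(-4) = -4*c)
s(-2)*110 + B(-3)*6 = -4*(-2)*110 - 12*6 = 8*110 - 72 = 880 - 72 = 808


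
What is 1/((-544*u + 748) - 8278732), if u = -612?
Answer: -1/7945056 ≈ -1.2586e-7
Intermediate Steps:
1/((-544*u + 748) - 8278732) = 1/((-544*(-612) + 748) - 8278732) = 1/((332928 + 748) - 8278732) = 1/(333676 - 8278732) = 1/(-7945056) = -1/7945056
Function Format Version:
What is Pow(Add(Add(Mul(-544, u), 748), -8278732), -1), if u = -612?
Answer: Rational(-1, 7945056) ≈ -1.2586e-7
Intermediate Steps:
Pow(Add(Add(Mul(-544, u), 748), -8278732), -1) = Pow(Add(Add(Mul(-544, -612), 748), -8278732), -1) = Pow(Add(Add(332928, 748), -8278732), -1) = Pow(Add(333676, -8278732), -1) = Pow(-7945056, -1) = Rational(-1, 7945056)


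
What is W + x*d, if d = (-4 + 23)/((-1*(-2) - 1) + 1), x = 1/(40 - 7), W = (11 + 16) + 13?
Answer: 2659/66 ≈ 40.288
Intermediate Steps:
W = 40 (W = 27 + 13 = 40)
x = 1/33 ≈ 0.030303
d = 19/2 (d = 19/((2 - 1) + 1) = 19/(1 + 1) = 19/2 ≈ 9.5000)
W + x*d = 40 + (1/33)*(19/2) = 40 + 19/66 = 2659/66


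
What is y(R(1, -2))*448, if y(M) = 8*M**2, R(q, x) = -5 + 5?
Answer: 0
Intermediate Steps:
R(q, x) = 0
y(R(1, -2))*448 = (8*0**2)*448 = (8*0)*448 = 0*448 = 0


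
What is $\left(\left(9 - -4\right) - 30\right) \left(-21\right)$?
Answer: $357$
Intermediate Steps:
$\left(\left(9 - -4\right) - 30\right) \left(-21\right) = \left(\left(9 + 4\right) - 30\right) \left(-21\right) = \left(13 - 30\right) \left(-21\right) = \left(-17\right) \left(-21\right) = 357$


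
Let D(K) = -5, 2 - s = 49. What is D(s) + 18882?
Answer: 18877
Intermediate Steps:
s = -47 (s = 2 - 1*49 = 2 - 49 = -47)
D(s) + 18882 = -5 + 18882 = 18877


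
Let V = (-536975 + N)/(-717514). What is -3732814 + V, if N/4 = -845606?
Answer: -2678342384997/717514 ≈ -3.7328e+6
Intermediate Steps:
N = -3382424 (N = 4*(-845606) = -3382424)
V = 3919399/717514 (V = (-536975 - 3382424)/(-717514) = -3919399*(-1/717514) = 3919399/717514 ≈ 5.4625)
-3732814 + V = -3732814 + 3919399/717514 = -2678342384997/717514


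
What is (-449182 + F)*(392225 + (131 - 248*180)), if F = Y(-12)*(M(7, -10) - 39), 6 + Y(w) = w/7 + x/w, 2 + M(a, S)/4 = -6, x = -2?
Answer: -3276030112546/21 ≈ -1.5600e+11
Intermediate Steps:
M(a, S) = -32 (M(a, S) = -8 + 4*(-6) = -8 - 24 = -32)
Y(w) = -6 - 2/w + w/7 (Y(w) = -6 + (w/7 - 2/w) = -6 + (-2/w + w/7) = -6 - 2/w + w/7)
F = 22507/42 (F = (-6 - 2/(-12) + (⅐)*(-12))*(-32 - 39) = (-6 - 2*(-1/12) - 12/7)*(-71) = (-6 + ⅙ - 12/7)*(-71) = -317/42*(-71) = 22507/42 ≈ 535.88)
(-449182 + F)*(392225 + (131 - 248*180)) = (-449182 + 22507/42)*(392225 + (131 - 248*180)) = -18843137*(392225 + (131 - 44640))/42 = -18843137*(392225 - 44509)/42 = -18843137/42*347716 = -3276030112546/21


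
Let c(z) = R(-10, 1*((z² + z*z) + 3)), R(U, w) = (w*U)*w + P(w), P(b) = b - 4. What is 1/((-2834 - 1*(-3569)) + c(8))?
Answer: -1/170748 ≈ -5.8566e-6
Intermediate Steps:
P(b) = -4 + b
R(U, w) = -4 + w + U*w² (R(U, w) = (w*U)*w + (-4 + w) = (U*w)*w + (-4 + w) = U*w² + (-4 + w) = -4 + w + U*w²)
c(z) = -1 - 10*(3 + 2*z²)² + 2*z² (c(z) = -4 + 1*((z² + z*z) + 3) - 10*((z² + z*z) + 3)² = -4 + 1*((z² + z²) + 3) - 10*((z² + z²) + 3)² = -4 + 1*(2*z² + 3) - 10*(2*z² + 3)² = -4 + 1*(3 + 2*z²) - 10*(3 + 2*z²)² = -4 + (3 + 2*z²) - 10*(3 + 2*z²)² = -1 - 10*(3 + 2*z²)² + 2*z²)
1/((-2834 - 1*(-3569)) + c(8)) = 1/((-2834 - 1*(-3569)) + (-91 - 118*8² - 40*8⁴)) = 1/((-2834 + 3569) + (-91 - 118*64 - 40*4096)) = 1/(735 + (-91 - 7552 - 163840)) = 1/(735 - 171483) = 1/(-170748) = -1/170748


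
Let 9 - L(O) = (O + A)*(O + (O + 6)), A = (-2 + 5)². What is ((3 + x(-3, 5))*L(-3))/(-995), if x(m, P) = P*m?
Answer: 108/995 ≈ 0.10854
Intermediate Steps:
A = 9 (A = 3² = 9)
L(O) = 9 - (6 + 2*O)*(9 + O) (L(O) = 9 - (O + 9)*(O + (O + 6)) = 9 - (9 + O)*(O + (6 + O)) = 9 - (9 + O)*(6 + 2*O) = 9 - (6 + 2*O)*(9 + O))
((3 + x(-3, 5))*L(-3))/(-995) = ((3 + 5*(-3))*(-45 - 24*(-3) - 2*(-3)²))/(-995) = ((3 - 15)*(-45 + 72 - 2*9))*(-1/995) = -12*(-45 + 72 - 18)*(-1/995) = -12*9*(-1/995) = -108*(-1/995) = 108/995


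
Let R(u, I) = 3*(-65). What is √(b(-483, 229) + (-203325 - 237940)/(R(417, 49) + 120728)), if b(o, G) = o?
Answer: 4*I*√441894348077/120533 ≈ 22.06*I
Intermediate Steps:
R(u, I) = -195
√(b(-483, 229) + (-203325 - 237940)/(R(417, 49) + 120728)) = √(-483 + (-203325 - 237940)/(-195 + 120728)) = √(-483 - 441265/120533) = √(-58658704/120533) = 4*I*√441894348077/120533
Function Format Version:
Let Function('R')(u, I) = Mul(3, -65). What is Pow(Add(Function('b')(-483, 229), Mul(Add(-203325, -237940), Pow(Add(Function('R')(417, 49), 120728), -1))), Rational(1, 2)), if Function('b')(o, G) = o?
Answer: Mul(Rational(4, 120533), I, Pow(441894348077, Rational(1, 2))) ≈ Mul(22.060, I)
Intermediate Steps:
Function('R')(u, I) = -195
Pow(Add(Function('b')(-483, 229), Mul(Add(-203325, -237940), Pow(Add(Function('R')(417, 49), 120728), -1))), Rational(1, 2)) = Pow(Add(-483, Mul(Add(-203325, -237940), Pow(Add(-195, 120728), -1))), Rational(1, 2)) = Pow(Add(-483, Mul(-441265, Pow(120533, -1))), Rational(1, 2)) = Pow(Add(-483, Mul(-441265, Rational(1, 120533))), Rational(1, 2)) = Pow(Add(-483, Rational(-441265, 120533)), Rational(1, 2)) = Pow(Rational(-58658704, 120533), Rational(1, 2)) = Mul(Rational(4, 120533), I, Pow(441894348077, Rational(1, 2)))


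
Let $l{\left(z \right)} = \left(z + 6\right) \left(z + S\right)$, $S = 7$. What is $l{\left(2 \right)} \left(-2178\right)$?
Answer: $-156816$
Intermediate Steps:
$l{\left(z \right)} = \left(6 + z\right) \left(7 + z\right)$ ($l{\left(z \right)} = \left(z + 6\right) \left(z + 7\right) = \left(6 + z\right) \left(7 + z\right)$)
$l{\left(2 \right)} \left(-2178\right) = \left(42 + 2^{2} + 13 \cdot 2\right) \left(-2178\right) = \left(42 + 4 + 26\right) \left(-2178\right) = 72 \left(-2178\right) = -156816$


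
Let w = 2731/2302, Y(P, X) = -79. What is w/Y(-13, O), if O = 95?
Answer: -2731/181858 ≈ -0.015017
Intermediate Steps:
w = 2731/2302 (w = 2731*(1/2302) = 2731/2302 ≈ 1.1864)
w/Y(-13, O) = (2731/2302)/(-79) = (2731/2302)*(-1/79) = -2731/181858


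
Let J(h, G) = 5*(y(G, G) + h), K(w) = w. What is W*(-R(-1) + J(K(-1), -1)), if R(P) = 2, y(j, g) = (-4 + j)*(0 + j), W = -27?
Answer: -486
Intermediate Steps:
y(j, g) = j*(-4 + j) (y(j, g) = (-4 + j)*j = j*(-4 + j))
J(h, G) = 5*h + 5*G*(-4 + G) (J(h, G) = 5*(G*(-4 + G) + h) = 5*(h + G*(-4 + G)) = 5*h + 5*G*(-4 + G))
W*(-R(-1) + J(K(-1), -1)) = -27*(-1*2 + (5*(-1) + 5*(-1)*(-4 - 1))) = -27*(-2 + (-5 + 5*(-1)*(-5))) = -27*(-2 + (-5 + 25)) = -27*(-2 + 20) = -27*18 = -486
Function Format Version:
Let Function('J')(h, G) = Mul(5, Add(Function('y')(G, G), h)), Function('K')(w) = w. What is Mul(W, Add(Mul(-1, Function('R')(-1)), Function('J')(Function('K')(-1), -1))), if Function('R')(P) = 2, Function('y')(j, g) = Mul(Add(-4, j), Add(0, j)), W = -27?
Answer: -486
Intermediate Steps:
Function('y')(j, g) = Mul(j, Add(-4, j)) (Function('y')(j, g) = Mul(Add(-4, j), j) = Mul(j, Add(-4, j)))
Function('J')(h, G) = Add(Mul(5, h), Mul(5, G, Add(-4, G))) (Function('J')(h, G) = Mul(5, Add(Mul(G, Add(-4, G)), h)) = Mul(5, Add(h, Mul(G, Add(-4, G)))) = Add(Mul(5, h), Mul(5, G, Add(-4, G))))
Mul(W, Add(Mul(-1, Function('R')(-1)), Function('J')(Function('K')(-1), -1))) = Mul(-27, Add(Mul(-1, 2), Add(Mul(5, -1), Mul(5, -1, Add(-4, -1))))) = Mul(-27, Add(-2, Add(-5, Mul(5, -1, -5)))) = Mul(-27, Add(-2, Add(-5, 25))) = Mul(-27, Add(-2, 20)) = Mul(-27, 18) = -486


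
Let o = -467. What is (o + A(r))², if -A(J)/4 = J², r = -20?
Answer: 4272489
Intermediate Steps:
A(J) = -4*J²
(o + A(r))² = (-467 - 4*(-20)²)² = (-467 - 4*400)² = (-467 - 1600)² = (-2067)² = 4272489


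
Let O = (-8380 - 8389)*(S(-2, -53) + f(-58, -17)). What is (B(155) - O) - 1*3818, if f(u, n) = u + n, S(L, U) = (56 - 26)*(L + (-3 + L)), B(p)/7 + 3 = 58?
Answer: -4782598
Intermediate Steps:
B(p) = 385 (B(p) = -21 + 7*58 = -21 + 406 = 385)
S(L, U) = -90 + 60*L (S(L, U) = 30*(-3 + 2*L) = -90 + 60*L)
f(u, n) = n + u
O = 4779165 (O = (-8380 - 8389)*((-90 + 60*(-2)) + (-17 - 58)) = -16769*((-90 - 120) - 75) = -16769*(-210 - 75) = -16769*(-285) = 4779165)
(B(155) - O) - 1*3818 = (385 - 1*4779165) - 1*3818 = (385 - 4779165) - 3818 = -4778780 - 3818 = -4782598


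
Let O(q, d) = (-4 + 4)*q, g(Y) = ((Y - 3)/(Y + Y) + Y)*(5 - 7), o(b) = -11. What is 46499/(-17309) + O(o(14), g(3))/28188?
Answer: -46499/17309 ≈ -2.6864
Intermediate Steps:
g(Y) = -2*Y - (-3 + Y)/Y (g(Y) = ((-3 + Y)/((2*Y)) + Y)*(-2) = ((-3 + Y)*(1/(2*Y)) + Y)*(-2) = ((-3 + Y)/(2*Y) + Y)*(-2) = (Y + (-3 + Y)/(2*Y))*(-2) = -2*Y - (-3 + Y)/Y)
O(q, d) = 0 (O(q, d) = 0*q = 0)
46499/(-17309) + O(o(14), g(3))/28188 = 46499/(-17309) + 0/28188 = 46499*(-1/17309) + 0*(1/28188) = -46499/17309 + 0 = -46499/17309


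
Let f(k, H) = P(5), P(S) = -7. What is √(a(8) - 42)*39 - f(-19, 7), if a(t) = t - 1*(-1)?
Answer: 7 + 39*I*√33 ≈ 7.0 + 224.04*I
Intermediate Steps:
f(k, H) = -7
a(t) = 1 + t (a(t) = t + 1 = 1 + t)
√(a(8) - 42)*39 - f(-19, 7) = √((1 + 8) - 42)*39 - 1*(-7) = √(9 - 42)*39 + 7 = √(-33)*39 + 7 = (I*√33)*39 + 7 = 39*I*√33 + 7 = 7 + 39*I*√33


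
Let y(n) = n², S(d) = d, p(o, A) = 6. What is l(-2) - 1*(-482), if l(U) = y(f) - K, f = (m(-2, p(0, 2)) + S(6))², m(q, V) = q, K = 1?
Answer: 737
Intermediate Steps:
f = 16 (f = (-2 + 6)² = 4² = 16)
l(U) = 255 (l(U) = 16² - 1*1 = 256 - 1 = 255)
l(-2) - 1*(-482) = 255 - 1*(-482) = 255 + 482 = 737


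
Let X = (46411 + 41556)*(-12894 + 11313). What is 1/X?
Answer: -1/139075827 ≈ -7.1903e-9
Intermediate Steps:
X = -139075827 (X = 87967*(-1581) = -139075827)
1/X = 1/(-139075827) = -1/139075827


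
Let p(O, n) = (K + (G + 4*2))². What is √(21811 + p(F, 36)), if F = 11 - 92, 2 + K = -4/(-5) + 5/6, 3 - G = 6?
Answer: √19649221/30 ≈ 147.76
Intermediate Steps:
G = -3 (G = 3 - 1*6 = 3 - 6 = -3)
K = -11/30 (K = -2 + (-4/(-5) + 5/6) = -2 + (-4*(-⅕) + 5*(⅙)) = -2 + (⅘ + ⅚) = -2 + 49/30 = -11/30 ≈ -0.36667)
F = -81
p(O, n) = 19321/900 (p(O, n) = (-11/30 + (-3 + 4*2))² = (-11/30 + (-3 + 8))² = (-11/30 + 5)² = (139/30)² = 19321/900)
√(21811 + p(F, 36)) = √(21811 + 19321/900) = √(19649221/900) = √19649221/30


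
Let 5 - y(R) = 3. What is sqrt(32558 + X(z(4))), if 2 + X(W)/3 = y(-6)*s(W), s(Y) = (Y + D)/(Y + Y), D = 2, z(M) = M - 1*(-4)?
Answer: sqrt(130223)/2 ≈ 180.43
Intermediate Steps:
z(M) = 4 + M (z(M) = M + 4 = 4 + M)
y(R) = 2 (y(R) = 5 - 1*3 = 5 - 3 = 2)
s(Y) = (2 + Y)/(2*Y) (s(Y) = (Y + 2)/(Y + Y) = (2 + Y)/((2*Y)) = (2 + Y)*(1/(2*Y)) = (2 + Y)/(2*Y))
X(W) = -6 + 3*(2 + W)/W (X(W) = -6 + 3*(2*((2 + W)/(2*W))) = -6 + 3*((2 + W)/W) = -6 + 3*(2 + W)/W)
sqrt(32558 + X(z(4))) = sqrt(32558 + (-3 + 6/(4 + 4))) = sqrt(32558 + (-3 + 6/8)) = sqrt(32558 + (-3 + 6*(1/8))) = sqrt(32558 + (-3 + 3/4)) = sqrt(32558 - 9/4) = sqrt(130223/4) = sqrt(130223)/2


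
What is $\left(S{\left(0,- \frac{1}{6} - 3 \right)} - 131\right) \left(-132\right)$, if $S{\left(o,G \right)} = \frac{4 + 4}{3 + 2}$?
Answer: $\frac{85404}{5} \approx 17081.0$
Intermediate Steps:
$S{\left(o,G \right)} = \frac{8}{5}$
$\left(S{\left(0,- \frac{1}{6} - 3 \right)} - 131\right) \left(-132\right) = \left(\frac{8}{5} - 131\right) \left(-132\right) = \left(- \frac{647}{5}\right) \left(-132\right) = \frac{85404}{5}$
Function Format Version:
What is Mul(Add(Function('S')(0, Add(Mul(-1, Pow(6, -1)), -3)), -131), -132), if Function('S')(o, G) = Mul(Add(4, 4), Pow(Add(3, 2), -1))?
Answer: Rational(85404, 5) ≈ 17081.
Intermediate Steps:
Function('S')(o, G) = Rational(8, 5) (Function('S')(o, G) = Mul(8, Pow(5, -1)) = Mul(8, Rational(1, 5)) = Rational(8, 5))
Mul(Add(Function('S')(0, Add(Mul(-1, Pow(6, -1)), -3)), -131), -132) = Mul(Add(Rational(8, 5), -131), -132) = Mul(Rational(-647, 5), -132) = Rational(85404, 5)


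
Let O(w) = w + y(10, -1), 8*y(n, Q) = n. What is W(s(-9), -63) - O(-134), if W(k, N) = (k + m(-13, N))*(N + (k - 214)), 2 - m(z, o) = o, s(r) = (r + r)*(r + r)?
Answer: 73663/4 ≈ 18416.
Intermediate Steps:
y(n, Q) = n/8
s(r) = 4*r² (s(r) = (2*r)*(2*r) = 4*r²)
m(z, o) = 2 - o
W(k, N) = (-214 + N + k)*(2 + k - N) (W(k, N) = (k + (2 - N))*(N + (k - 214)) = (2 + k - N)*(N + (-214 + k)) = (2 + k - N)*(-214 + N + k) = (-214 + N + k)*(2 + k - N))
O(w) = 5/4 + w (O(w) = w + (⅛)*10 = w + 5/4 = 5/4 + w)
W(s(-9), -63) - O(-134) = (-428 + (4*(-9)²)² - 1*(-63)² - 848*(-9)² + 216*(-63)) - (5/4 - 134) = (-428 + (4*81)² - 1*3969 - 848*81 - 13608) - 1*(-531/4) = (-428 + 324² - 3969 - 212*324 - 13608) + 531/4 = (-428 + 104976 - 3969 - 68688 - 13608) + 531/4 = 18283 + 531/4 = 73663/4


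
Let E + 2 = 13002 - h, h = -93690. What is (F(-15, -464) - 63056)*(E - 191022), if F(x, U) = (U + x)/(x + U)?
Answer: 5317554260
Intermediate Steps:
F(x, U) = 1 (F(x, U) = (U + x)/(U + x) = 1)
E = 106690 (E = -2 + (13002 - 1*(-93690)) = -2 + (13002 + 93690) = -2 + 106692 = 106690)
(F(-15, -464) - 63056)*(E - 191022) = (1 - 63056)*(106690 - 191022) = -63055*(-84332) = 5317554260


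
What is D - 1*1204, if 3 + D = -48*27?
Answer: -2503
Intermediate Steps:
D = -1299 (D = -3 - 48*27 = -3 - 1296 = -1299)
D - 1*1204 = -1299 - 1*1204 = -1299 - 1204 = -2503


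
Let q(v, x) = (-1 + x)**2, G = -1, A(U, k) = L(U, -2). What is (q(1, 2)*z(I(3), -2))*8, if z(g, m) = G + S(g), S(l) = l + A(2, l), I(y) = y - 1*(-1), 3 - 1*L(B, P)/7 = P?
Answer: 304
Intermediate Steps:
L(B, P) = 21 - 7*P
A(U, k) = 35 (A(U, k) = 21 - 7*(-2) = 21 + 14 = 35)
I(y) = 1 + y (I(y) = y + 1 = 1 + y)
S(l) = 35 + l (S(l) = l + 35 = 35 + l)
z(g, m) = 34 + g (z(g, m) = -1 + (35 + g) = 34 + g)
(q(1, 2)*z(I(3), -2))*8 = ((-1 + 2)**2*(34 + (1 + 3)))*8 = (1**2*(34 + 4))*8 = (1*38)*8 = 38*8 = 304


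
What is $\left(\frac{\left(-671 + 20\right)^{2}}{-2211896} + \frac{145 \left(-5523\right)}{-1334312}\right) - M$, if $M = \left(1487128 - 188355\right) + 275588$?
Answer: $- \frac{10371660473152788}{6587855749} \approx -1.5744 \cdot 10^{6}$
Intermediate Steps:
$M = 1574361$ ($M = 1298773 + 275588 = 1574361$)
$\left(\frac{\left(-671 + 20\right)^{2}}{-2211896} + \frac{145 \left(-5523\right)}{-1334312}\right) - M = \left(\frac{\left(-671 + 20\right)^{2}}{-2211896} + \frac{145 \left(-5523\right)}{-1334312}\right) - 1574361 = \left(\left(-651\right)^{2} \left(- \frac{1}{2211896}\right) - - \frac{114405}{190616}\right) - 1574361 = \left(423801 \left(- \frac{1}{2211896}\right) + \frac{114405}{190616}\right) - 1574361 = \left(- \frac{423801}{2211896} + \frac{114405}{190616}\right) - 1574361 = \frac{2691698601}{6587855749} - 1574361 = - \frac{10371660473152788}{6587855749}$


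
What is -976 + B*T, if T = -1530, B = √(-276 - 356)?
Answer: -976 - 3060*I*√158 ≈ -976.0 - 38464.0*I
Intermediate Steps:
B = 2*I*√158 (B = √(-632) = 2*I*√158 ≈ 25.14*I)
-976 + B*T = -976 + (2*I*√158)*(-1530) = -976 - 3060*I*√158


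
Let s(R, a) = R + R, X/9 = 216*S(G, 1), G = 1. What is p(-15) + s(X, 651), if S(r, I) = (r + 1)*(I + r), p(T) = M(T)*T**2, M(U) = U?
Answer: 12177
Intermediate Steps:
p(T) = T**3 (p(T) = T*T**2 = T**3)
S(r, I) = (1 + r)*(I + r)
X = 7776 (X = 9*(216*(1 + 1 + 1**2 + 1*1)) = 9*(216*(1 + 1 + 1 + 1)) = 9*(216*4) = 9*864 = 7776)
s(R, a) = 2*R
p(-15) + s(X, 651) = (-15)**3 + 2*7776 = -3375 + 15552 = 12177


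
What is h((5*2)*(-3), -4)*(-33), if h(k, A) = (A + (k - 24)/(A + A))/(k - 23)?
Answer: 363/212 ≈ 1.7123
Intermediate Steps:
h(k, A) = (A + (-24 + k)/(2*A))/(-23 + k) (h(k, A) = (A + (-24 + k)/((2*A)))/(-23 + k) = (A + (-24 + k)*(1/(2*A)))/(-23 + k) = (A + (-24 + k)/(2*A))/(-23 + k))
h((5*2)*(-3), -4)*(-33) = ((-12 + (-4)**2 + ((5*2)*(-3))/2)/((-4)*(-23 + (5*2)*(-3))))*(-33) = -(-12 + 16 + (10*(-3))/2)/(4*(-23 + 10*(-3)))*(-33) = -(-12 + 16 + (1/2)*(-30))/(4*(-23 - 30))*(-33) = -1/4*(-12 + 16 - 15)/(-53)*(-33) = -1/4*(-1/53)*(-11)*(-33) = -11/212*(-33) = 363/212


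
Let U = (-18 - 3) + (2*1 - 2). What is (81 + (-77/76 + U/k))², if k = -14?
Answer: 38353249/5776 ≈ 6640.1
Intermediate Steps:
U = -21 (U = -21 + (2 - 2) = -21 + 0 = -21)
(81 + (-77/76 + U/k))² = (81 + (-77/76 - 21/(-14)))² = (81 + (-77*1/76 - 21*(-1/14)))² = (81 + (-77/76 + 3/2))² = (81 + 37/76)² = (6193/76)² = 38353249/5776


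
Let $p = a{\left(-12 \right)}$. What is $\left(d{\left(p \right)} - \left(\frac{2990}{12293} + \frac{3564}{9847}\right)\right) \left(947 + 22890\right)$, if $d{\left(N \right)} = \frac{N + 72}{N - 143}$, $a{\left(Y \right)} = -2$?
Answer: $- \frac{91035340165264}{3510425959} \approx -25933.0$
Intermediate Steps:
$p = -2$
$d{\left(N \right)} = \frac{72 + N}{-143 + N}$
$\left(d{\left(p \right)} - \left(\frac{2990}{12293} + \frac{3564}{9847}\right)\right) \left(947 + 22890\right) = \left(\frac{72 - 2}{-143 - 2} - \left(\frac{2990}{12293} + \frac{3564}{9847}\right)\right) \left(947 + 22890\right) = \left(\frac{1}{-145} \cdot 70 - \frac{73254782}{121049171}\right) 23837 = \left(\left(- \frac{1}{145}\right) 70 - \frac{73254782}{121049171}\right) 23837 = \left(- \frac{14}{29} - \frac{73254782}{121049171}\right) 23837 = \left(- \frac{3819077072}{3510425959}\right) 23837 = - \frac{91035340165264}{3510425959}$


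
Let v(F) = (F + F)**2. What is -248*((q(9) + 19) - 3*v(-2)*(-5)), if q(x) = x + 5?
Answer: -67704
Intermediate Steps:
q(x) = 5 + x
v(F) = 4*F**2 (v(F) = (2*F)**2 = 4*F**2)
-248*((q(9) + 19) - 3*v(-2)*(-5)) = -248*(((5 + 9) + 19) - 12*(-2)**2*(-5)) = -248*((14 + 19) - 12*4*(-5)) = -248*(33 - 3*16*(-5)) = -248*(33 - 48*(-5)) = -248*(33 + 240) = -248*273 = -67704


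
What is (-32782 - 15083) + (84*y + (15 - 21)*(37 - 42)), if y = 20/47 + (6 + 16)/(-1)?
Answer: -2333421/47 ≈ -49647.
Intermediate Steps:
y = -1014/47 (y = 20*(1/47) + 22*(-1) = 20/47 - 22 = -1014/47 ≈ -21.574)
(-32782 - 15083) + (84*y + (15 - 21)*(37 - 42)) = (-32782 - 15083) + (84*(-1014/47) + (15 - 21)*(37 - 42)) = -47865 + (-85176/47 - 6*(-5)) = -47865 + (-85176/47 + 30) = -47865 - 83766/47 = -2333421/47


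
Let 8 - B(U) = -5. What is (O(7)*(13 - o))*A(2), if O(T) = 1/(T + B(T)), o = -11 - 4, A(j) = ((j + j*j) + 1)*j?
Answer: 98/5 ≈ 19.600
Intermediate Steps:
B(U) = 13 (B(U) = 8 - 1*(-5) = 8 + 5 = 13)
A(j) = j*(1 + j + j²) (A(j) = ((j + j²) + 1)*j = (1 + j + j²)*j = j*(1 + j + j²))
o = -15
O(T) = 1/(13 + T) (O(T) = 1/(T + 13) = 1/(13 + T))
(O(7)*(13 - o))*A(2) = ((13 - 1*(-15))/(13 + 7))*(2*(1 + 2 + 2²)) = ((13 + 15)/20)*(2*(1 + 2 + 4)) = ((1/20)*28)*(2*7) = (7/5)*14 = 98/5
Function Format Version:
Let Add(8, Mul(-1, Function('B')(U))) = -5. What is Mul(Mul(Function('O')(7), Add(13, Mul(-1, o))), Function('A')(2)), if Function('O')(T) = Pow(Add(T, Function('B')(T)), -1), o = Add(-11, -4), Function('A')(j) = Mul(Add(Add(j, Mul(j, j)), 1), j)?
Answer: Rational(98, 5) ≈ 19.600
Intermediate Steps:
Function('B')(U) = 13 (Function('B')(U) = Add(8, Mul(-1, -5)) = Add(8, 5) = 13)
Function('A')(j) = Mul(j, Add(1, j, Pow(j, 2))) (Function('A')(j) = Mul(Add(Add(j, Pow(j, 2)), 1), j) = Mul(Add(1, j, Pow(j, 2)), j) = Mul(j, Add(1, j, Pow(j, 2))))
o = -15
Function('O')(T) = Pow(Add(13, T), -1) (Function('O')(T) = Pow(Add(T, 13), -1) = Pow(Add(13, T), -1))
Mul(Mul(Function('O')(7), Add(13, Mul(-1, o))), Function('A')(2)) = Mul(Mul(Pow(Add(13, 7), -1), Add(13, Mul(-1, -15))), Mul(2, Add(1, 2, Pow(2, 2)))) = Mul(Mul(Pow(20, -1), Add(13, 15)), Mul(2, Add(1, 2, 4))) = Mul(Mul(Rational(1, 20), 28), Mul(2, 7)) = Mul(Rational(7, 5), 14) = Rational(98, 5)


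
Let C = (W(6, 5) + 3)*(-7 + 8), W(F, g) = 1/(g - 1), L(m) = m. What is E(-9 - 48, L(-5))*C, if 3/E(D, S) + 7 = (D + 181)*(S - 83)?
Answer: -39/43676 ≈ -0.00089294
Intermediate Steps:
W(F, g) = 1/(-1 + g)
E(D, S) = 3/(-7 + (-83 + S)*(181 + D)) (E(D, S) = 3/(-7 + (D + 181)*(S - 83)) = 3/(-7 + (181 + D)*(-83 + S)) = 3/(-7 + (-83 + S)*(181 + D)))
C = 13/4 (C = (1/(-1 + 5) + 3)*(-7 + 8) = (1/4 + 3)*1 = (¼ + 3)*1 = (13/4)*1 = 13/4 ≈ 3.2500)
E(-9 - 48, L(-5))*C = (3/(-15030 - 83*(-9 - 48) + 181*(-5) + (-9 - 48)*(-5)))*(13/4) = (3/(-15030 - 83*(-57) - 905 - 57*(-5)))*(13/4) = (3/(-15030 + 4731 - 905 + 285))*(13/4) = (3/(-10919))*(13/4) = (3*(-1/10919))*(13/4) = -3/10919*13/4 = -39/43676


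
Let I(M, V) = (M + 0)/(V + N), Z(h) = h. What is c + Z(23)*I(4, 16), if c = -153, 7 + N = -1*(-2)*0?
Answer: -1285/9 ≈ -142.78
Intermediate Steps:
N = -7 (N = -7 - 1*(-2)*0 = -7 + 2*0 = -7 + 0 = -7)
I(M, V) = M/(-7 + V) (I(M, V) = (M + 0)/(V - 7) = M/(-7 + V))
c + Z(23)*I(4, 16) = -153 + 23*(4/(-7 + 16)) = -153 + 23*(4/9) = -153 + 92/9 = -1285/9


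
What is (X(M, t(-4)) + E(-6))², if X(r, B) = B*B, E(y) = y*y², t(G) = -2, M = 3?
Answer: 44944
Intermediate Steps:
E(y) = y³
X(r, B) = B²
(X(M, t(-4)) + E(-6))² = ((-2)² + (-6)³)² = (4 - 216)² = (-212)² = 44944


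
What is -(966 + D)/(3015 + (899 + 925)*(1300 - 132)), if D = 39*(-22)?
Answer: -36/711149 ≈ -5.0622e-5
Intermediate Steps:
D = -858
-(966 + D)/(3015 + (899 + 925)*(1300 - 132)) = -(966 - 858)/(3015 + (899 + 925)*(1300 - 132)) = -108/(3015 + 1824*1168) = -108/(3015 + 2130432) = -108/2133447 = -1*36/711149 = -36/711149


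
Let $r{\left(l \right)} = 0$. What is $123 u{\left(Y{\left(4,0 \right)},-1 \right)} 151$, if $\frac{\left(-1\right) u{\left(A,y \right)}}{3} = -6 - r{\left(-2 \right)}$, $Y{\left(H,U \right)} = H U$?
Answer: $334314$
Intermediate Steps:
$u{\left(A,y \right)} = 18$ ($u{\left(A,y \right)} = - 3 \left(-6 - 0\right) = - 3 \left(-6 + 0\right) = \left(-3\right) \left(-6\right) = 18$)
$123 u{\left(Y{\left(4,0 \right)},-1 \right)} 151 = 123 \cdot 18 \cdot 151 = 2214 \cdot 151 = 334314$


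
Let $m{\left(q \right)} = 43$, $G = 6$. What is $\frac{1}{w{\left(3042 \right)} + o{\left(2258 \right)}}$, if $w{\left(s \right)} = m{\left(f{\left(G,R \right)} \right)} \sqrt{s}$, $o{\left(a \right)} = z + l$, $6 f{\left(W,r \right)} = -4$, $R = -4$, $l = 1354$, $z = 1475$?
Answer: $\frac{943}{792861} - \frac{559 \sqrt{2}}{792861} \approx 0.00019228$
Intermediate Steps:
$f{\left(W,r \right)} = - \frac{2}{3}$ ($f{\left(W,r \right)} = \frac{1}{6} \left(-4\right) = - \frac{2}{3}$)
$o{\left(a \right)} = 2829$ ($o{\left(a \right)} = 1475 + 1354 = 2829$)
$w{\left(s \right)} = 43 \sqrt{s}$
$\frac{1}{w{\left(3042 \right)} + o{\left(2258 \right)}} = \frac{1}{43 \sqrt{3042} + 2829} = \frac{1}{43 \cdot 39 \sqrt{2} + 2829} = \frac{1}{1677 \sqrt{2} + 2829} = \frac{1}{2829 + 1677 \sqrt{2}}$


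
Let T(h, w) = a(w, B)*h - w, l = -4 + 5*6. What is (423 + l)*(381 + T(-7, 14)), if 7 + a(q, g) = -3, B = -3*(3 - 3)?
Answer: 196213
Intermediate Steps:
l = 26 (l = -4 + 30 = 26)
B = 0 (B = -3*0 = 0)
a(q, g) = -10 (a(q, g) = -7 - 3 = -10)
T(h, w) = -w - 10*h (T(h, w) = -10*h - w = -w - 10*h)
(423 + l)*(381 + T(-7, 14)) = (423 + 26)*(381 + (-1*14 - 10*(-7))) = 449*(381 + (-14 + 70)) = 449*(381 + 56) = 449*437 = 196213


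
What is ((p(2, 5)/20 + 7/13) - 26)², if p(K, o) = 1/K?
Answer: 174953529/270400 ≈ 647.02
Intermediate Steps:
((p(2, 5)/20 + 7/13) - 26)² = ((1/(2*20) + 7/13) - 26)² = (((½)*(1/20) + 7*(1/13)) - 26)² = ((1/40 + 7/13) - 26)² = (293/520 - 26)² = (-13227/520)² = 174953529/270400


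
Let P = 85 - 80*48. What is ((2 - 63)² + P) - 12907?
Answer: -12941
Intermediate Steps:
P = -3755 (P = 85 - 3840 = -3755)
((2 - 63)² + P) - 12907 = ((2 - 63)² - 3755) - 12907 = ((-61)² - 3755) - 12907 = (3721 - 3755) - 12907 = -34 - 12907 = -12941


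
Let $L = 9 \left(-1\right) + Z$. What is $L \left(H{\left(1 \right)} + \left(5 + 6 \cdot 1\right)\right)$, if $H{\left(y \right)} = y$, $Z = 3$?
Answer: $-72$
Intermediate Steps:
$L = -6$ ($L = 9 \left(-1\right) + 3 = -9 + 3 = -6$)
$L \left(H{\left(1 \right)} + \left(5 + 6 \cdot 1\right)\right) = - 6 \left(1 + \left(5 + 6 \cdot 1\right)\right) = - 6 \left(1 + \left(5 + 6\right)\right) = - 6 \left(1 + 11\right) = \left(-6\right) 12 = -72$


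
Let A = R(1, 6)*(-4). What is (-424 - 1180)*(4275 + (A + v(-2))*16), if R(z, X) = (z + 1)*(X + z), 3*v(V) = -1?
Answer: -16234084/3 ≈ -5.4114e+6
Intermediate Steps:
v(V) = -1/3 (v(V) = (1/3)*(-1) = -1/3)
R(z, X) = (1 + z)*(X + z)
A = -56 (A = (6 + 1 + 1**2 + 6*1)*(-4) = (6 + 1 + 1 + 6)*(-4) = 14*(-4) = -56)
(-424 - 1180)*(4275 + (A + v(-2))*16) = (-424 - 1180)*(4275 + (-56 - 1/3)*16) = -1604*(4275 - 169/3*16) = -1604*(4275 - 2704/3) = -1604*10121/3 = -16234084/3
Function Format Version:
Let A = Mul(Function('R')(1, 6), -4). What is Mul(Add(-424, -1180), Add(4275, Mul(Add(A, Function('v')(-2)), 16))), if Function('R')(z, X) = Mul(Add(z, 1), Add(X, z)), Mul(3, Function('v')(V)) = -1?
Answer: Rational(-16234084, 3) ≈ -5.4114e+6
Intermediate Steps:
Function('v')(V) = Rational(-1, 3) (Function('v')(V) = Mul(Rational(1, 3), -1) = Rational(-1, 3))
Function('R')(z, X) = Mul(Add(1, z), Add(X, z))
A = -56 (A = Mul(Add(6, 1, Pow(1, 2), Mul(6, 1)), -4) = Mul(Add(6, 1, 1, 6), -4) = Mul(14, -4) = -56)
Mul(Add(-424, -1180), Add(4275, Mul(Add(A, Function('v')(-2)), 16))) = Mul(Add(-424, -1180), Add(4275, Mul(Add(-56, Rational(-1, 3)), 16))) = Mul(-1604, Add(4275, Mul(Rational(-169, 3), 16))) = Mul(-1604, Add(4275, Rational(-2704, 3))) = Mul(-1604, Rational(10121, 3)) = Rational(-16234084, 3)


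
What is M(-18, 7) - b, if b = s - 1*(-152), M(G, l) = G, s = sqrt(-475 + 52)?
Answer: -170 - 3*I*sqrt(47) ≈ -170.0 - 20.567*I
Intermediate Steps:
s = 3*I*sqrt(47) (s = sqrt(-423) = 3*I*sqrt(47) ≈ 20.567*I)
b = 152 + 3*I*sqrt(47) (b = 3*I*sqrt(47) - 1*(-152) = 3*I*sqrt(47) + 152 = 152 + 3*I*sqrt(47) ≈ 152.0 + 20.567*I)
M(-18, 7) - b = -18 - (152 + 3*I*sqrt(47)) = -18 + (-152 - 3*I*sqrt(47)) = -170 - 3*I*sqrt(47)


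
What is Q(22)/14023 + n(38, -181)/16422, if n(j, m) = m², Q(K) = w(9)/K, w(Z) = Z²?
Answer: 2527073812/1266571383 ≈ 1.9952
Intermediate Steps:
Q(K) = 81/K (Q(K) = 9²/K = 81/K)
Q(22)/14023 + n(38, -181)/16422 = (81/22)/14023 + (-181)²/16422 = (81*(1/22))*(1/14023) + 32761*(1/16422) = (81/22)*(1/14023) + 32761/16422 = 81/308506 + 32761/16422 = 2527073812/1266571383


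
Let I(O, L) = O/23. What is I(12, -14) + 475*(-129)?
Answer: -1409313/23 ≈ -61275.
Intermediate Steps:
I(O, L) = O/23 (I(O, L) = O*(1/23) = O/23)
I(12, -14) + 475*(-129) = (1/23)*12 + 475*(-129) = 12/23 - 61275 = -1409313/23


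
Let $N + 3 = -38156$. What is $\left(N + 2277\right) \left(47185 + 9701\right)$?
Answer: $-2041183452$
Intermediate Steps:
$N = -38159$ ($N = -3 - 38156 = -38159$)
$\left(N + 2277\right) \left(47185 + 9701\right) = \left(-38159 + 2277\right) \left(47185 + 9701\right) = \left(-35882\right) 56886 = -2041183452$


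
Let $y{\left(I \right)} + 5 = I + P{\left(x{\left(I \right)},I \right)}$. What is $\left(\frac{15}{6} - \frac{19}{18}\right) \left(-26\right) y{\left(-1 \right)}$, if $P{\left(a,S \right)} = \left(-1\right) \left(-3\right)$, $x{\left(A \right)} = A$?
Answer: $\frac{338}{3} \approx 112.67$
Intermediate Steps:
$P{\left(a,S \right)} = 3$
$y{\left(I \right)} = -2 + I$ ($y{\left(I \right)} = -5 + \left(I + 3\right) = -5 + \left(3 + I\right) = -2 + I$)
$\left(\frac{15}{6} - \frac{19}{18}\right) \left(-26\right) y{\left(-1 \right)} = \left(\frac{15}{6} - \frac{19}{18}\right) \left(-26\right) \left(-2 - 1\right) = \left(15 \cdot \frac{1}{6} - \frac{19}{18}\right) \left(-26\right) \left(-3\right) = \left(\frac{5}{2} - \frac{19}{18}\right) \left(-26\right) \left(-3\right) = \frac{13}{9} \left(-26\right) \left(-3\right) = \left(- \frac{338}{9}\right) \left(-3\right) = \frac{338}{3}$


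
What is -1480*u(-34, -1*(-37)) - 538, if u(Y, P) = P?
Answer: -55298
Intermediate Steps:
-1480*u(-34, -1*(-37)) - 538 = -(-1480)*(-37) - 538 = -1480*37 - 538 = -54760 - 538 = -55298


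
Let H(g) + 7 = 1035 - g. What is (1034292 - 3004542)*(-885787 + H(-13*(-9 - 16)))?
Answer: 1743836751000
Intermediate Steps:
H(g) = 1028 - g (H(g) = -7 + (1035 - g) = 1028 - g)
(1034292 - 3004542)*(-885787 + H(-13*(-9 - 16))) = (1034292 - 3004542)*(-885787 + (1028 - (-13)*(-9 - 16))) = -1970250*(-885787 + (1028 - (-13)*(-25))) = -1970250*(-885787 + (1028 - 1*325)) = -1970250*(-885787 + (1028 - 325)) = -1970250*(-885787 + 703) = -1970250*(-885084) = 1743836751000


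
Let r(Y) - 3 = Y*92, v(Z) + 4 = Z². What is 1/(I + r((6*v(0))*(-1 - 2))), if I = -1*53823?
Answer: -1/47196 ≈ -2.1188e-5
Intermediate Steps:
v(Z) = -4 + Z²
I = -53823
r(Y) = 3 + 92*Y (r(Y) = 3 + Y*92 = 3 + 92*Y)
1/(I + r((6*v(0))*(-1 - 2))) = 1/(-53823 + (3 + 92*((6*(-4 + 0²))*(-1 - 2)))) = 1/(-53823 + (3 + 92*((6*(-4 + 0))*(-3)))) = 1/(-53823 + (3 + 92*((6*(-4))*(-3)))) = 1/(-53823 + (3 + 92*(-24*(-3)))) = 1/(-53823 + (3 + 92*72)) = 1/(-53823 + (3 + 6624)) = 1/(-53823 + 6627) = 1/(-47196) = -1/47196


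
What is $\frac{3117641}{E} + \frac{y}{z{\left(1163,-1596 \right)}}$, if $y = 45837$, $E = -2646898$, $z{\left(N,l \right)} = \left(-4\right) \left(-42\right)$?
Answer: $\frac{20133683323}{74113144} \approx 271.66$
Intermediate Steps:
$z{\left(N,l \right)} = 168$
$\frac{3117641}{E} + \frac{y}{z{\left(1163,-1596 \right)}} = \frac{3117641}{-2646898} + \frac{45837}{168} = 3117641 \left(- \frac{1}{2646898}\right) + 45837 \cdot \frac{1}{168} = - \frac{3117641}{2646898} + \frac{15279}{56} = \frac{20133683323}{74113144}$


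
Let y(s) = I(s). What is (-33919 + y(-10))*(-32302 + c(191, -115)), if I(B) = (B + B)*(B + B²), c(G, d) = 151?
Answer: 1148401569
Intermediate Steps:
I(B) = 2*B*(B + B²) (I(B) = (2*B)*(B + B²) = 2*B*(B + B²))
y(s) = 2*s²*(1 + s)
(-33919 + y(-10))*(-32302 + c(191, -115)) = (-33919 + 2*(-10)²*(1 - 10))*(-32302 + 151) = (-33919 + 2*100*(-9))*(-32151) = (-33919 - 1800)*(-32151) = -35719*(-32151) = 1148401569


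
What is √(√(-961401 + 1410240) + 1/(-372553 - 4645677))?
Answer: √(-5018230 + 75547896998700*√49871)/5018230 ≈ 25.883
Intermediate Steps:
√(√(-961401 + 1410240) + 1/(-372553 - 4645677)) = √(√448839 + 1/(-5018230)) = √(3*√49871 - 1/5018230) = √(-1/5018230 + 3*√49871)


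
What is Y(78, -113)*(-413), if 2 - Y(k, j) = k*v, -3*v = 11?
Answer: -118944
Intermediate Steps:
v = -11/3 (v = -1/3*11 = -11/3 ≈ -3.6667)
Y(k, j) = 2 + 11*k/3 (Y(k, j) = 2 - k*(-11)/3 = 2 - (-11)*k/3 = 2 + 11*k/3)
Y(78, -113)*(-413) = (2 + (11/3)*78)*(-413) = (2 + 286)*(-413) = 288*(-413) = -118944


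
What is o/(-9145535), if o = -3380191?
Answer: 3380191/9145535 ≈ 0.36960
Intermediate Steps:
o/(-9145535) = -3380191/(-9145535) = -3380191*(-1/9145535) = 3380191/9145535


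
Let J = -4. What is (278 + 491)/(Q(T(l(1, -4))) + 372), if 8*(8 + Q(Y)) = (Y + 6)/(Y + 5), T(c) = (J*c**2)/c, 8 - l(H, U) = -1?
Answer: 95356/45151 ≈ 2.1119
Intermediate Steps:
l(H, U) = 9 (l(H, U) = 8 - 1*(-1) = 8 + 1 = 9)
T(c) = -4*c (T(c) = (-4*c**2)/c = -4*c)
Q(Y) = -8 + (6 + Y)/(8*(5 + Y)) (Q(Y) = -8 + ((Y + 6)/(Y + 5))/8 = -8 + ((6 + Y)/(5 + Y))/8 = -8 + (6 + Y)/(8*(5 + Y)))
(278 + 491)/(Q(T(l(1, -4))) + 372) = (278 + 491)/((-314 - (-252)*9)/(8*(5 - 4*9)) + 372) = 769/((-314 - 63*(-36))/(8*(5 - 36)) + 372) = 769/((1/8)*(-314 + 2268)/(-31) + 372) = 769/((1/8)*(-1/31)*1954 + 372) = 769/(-977/124 + 372) = 769/(45151/124) = 769*(124/45151) = 95356/45151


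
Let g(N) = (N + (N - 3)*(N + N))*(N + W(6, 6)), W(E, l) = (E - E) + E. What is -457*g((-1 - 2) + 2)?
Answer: -15995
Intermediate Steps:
W(E, l) = E (W(E, l) = 0 + E = E)
g(N) = (6 + N)*(N + 2*N*(-3 + N)) (g(N) = (N + (N - 3)*(N + N))*(N + 6) = (N + (-3 + N)*(2*N))*(6 + N) = (N + 2*N*(-3 + N))*(6 + N) = (6 + N)*(N + 2*N*(-3 + N)))
-457*g((-1 - 2) + 2) = -457*((-1 - 2) + 2)*(-30 + 2*((-1 - 2) + 2)² + 7*((-1 - 2) + 2)) = -457*(-3 + 2)*(-30 + 2*(-3 + 2)² + 7*(-3 + 2)) = -(-457)*(-30 + 2*(-1)² + 7*(-1)) = -(-457)*(-30 + 2*1 - 7) = -(-457)*(-30 + 2 - 7) = -(-457)*(-35) = -457*35 = -15995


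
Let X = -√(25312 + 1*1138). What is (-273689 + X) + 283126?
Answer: 9437 - 115*√2 ≈ 9274.4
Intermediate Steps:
X = -115*√2 (X = -√(25312 + 1138) = -√26450 = -115*√2 ≈ -162.63)
(-273689 + X) + 283126 = (-273689 - 115*√2) + 283126 = 9437 - 115*√2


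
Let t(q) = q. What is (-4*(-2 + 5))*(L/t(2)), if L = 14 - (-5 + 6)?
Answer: -78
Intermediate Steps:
L = 13 (L = 14 - 1*1 = 14 - 1 = 13)
(-4*(-2 + 5))*(L/t(2)) = (-4*(-2 + 5))*(13/2) = (-4*3)*(13*(½)) = -12*13/2 = -78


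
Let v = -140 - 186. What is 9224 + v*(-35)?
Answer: 20634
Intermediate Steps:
v = -326
9224 + v*(-35) = 9224 - 326*(-35) = 9224 + 11410 = 20634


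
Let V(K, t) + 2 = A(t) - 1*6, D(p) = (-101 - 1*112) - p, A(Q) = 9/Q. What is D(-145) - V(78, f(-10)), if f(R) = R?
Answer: -591/10 ≈ -59.100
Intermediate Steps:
D(p) = -213 - p (D(p) = (-101 - 112) - p = -213 - p)
V(K, t) = -8 + 9/t (V(K, t) = -2 + (9/t - 1*6) = -2 + (9/t - 6) = -2 + (-6 + 9/t) = -8 + 9/t)
D(-145) - V(78, f(-10)) = (-213 - 1*(-145)) - (-8 + 9/(-10)) = (-213 + 145) - (-8 + 9*(-⅒)) = -68 - (-8 - 9/10) = -68 - 1*(-89/10) = -68 + 89/10 = -591/10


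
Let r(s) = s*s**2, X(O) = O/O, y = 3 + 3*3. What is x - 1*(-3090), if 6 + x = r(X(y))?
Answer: 3085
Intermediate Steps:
y = 12 (y = 3 + 9 = 12)
X(O) = 1
r(s) = s**3
x = -5 (x = -6 + 1**3 = -6 + 1 = -5)
x - 1*(-3090) = -5 - 1*(-3090) = -5 + 3090 = 3085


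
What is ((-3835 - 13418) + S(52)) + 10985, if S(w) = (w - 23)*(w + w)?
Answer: -3252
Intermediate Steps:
S(w) = 2*w*(-23 + w) (S(w) = (-23 + w)*(2*w) = 2*w*(-23 + w))
((-3835 - 13418) + S(52)) + 10985 = ((-3835 - 13418) + 2*52*(-23 + 52)) + 10985 = (-17253 + 2*52*29) + 10985 = (-17253 + 3016) + 10985 = -14237 + 10985 = -3252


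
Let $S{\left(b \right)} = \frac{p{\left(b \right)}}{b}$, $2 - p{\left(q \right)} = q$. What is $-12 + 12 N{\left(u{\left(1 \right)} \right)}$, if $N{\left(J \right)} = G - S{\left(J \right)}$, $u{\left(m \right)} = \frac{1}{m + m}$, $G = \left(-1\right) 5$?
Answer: $-108$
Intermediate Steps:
$p{\left(q \right)} = 2 - q$
$G = -5$
$u{\left(m \right)} = \frac{1}{2 m}$
$S{\left(b \right)} = \frac{2 - b}{b}$
$N{\left(J \right)} = -5 - \frac{2 - J}{J}$
$-12 + 12 N{\left(u{\left(1 \right)} \right)} = -12 + 12 \left(-4 - \frac{2}{\frac{1}{2} \cdot 1^{-1}}\right) = -12 + 12 \left(-4 - \frac{2}{\frac{1}{2} \cdot 1}\right) = -12 + 12 \left(-4 - 2 \frac{1}{\frac{1}{2}}\right) = -12 + 12 \left(-4 - 4\right) = -12 + 12 \left(-8\right) = -12 - 96 = -108$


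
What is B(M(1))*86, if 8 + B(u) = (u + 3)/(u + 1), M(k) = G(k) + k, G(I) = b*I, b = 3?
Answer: -2838/5 ≈ -567.60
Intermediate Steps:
G(I) = 3*I
M(k) = 4*k (M(k) = 3*k + k = 4*k)
B(u) = -8 + (3 + u)/(1 + u) (B(u) = -8 + (u + 3)/(u + 1) = -8 + (3 + u)/(1 + u))
B(M(1))*86 = ((-5 - 28)/(1 + 4*1))*86 = ((-5 - 7*4)/(1 + 4))*86 = ((-5 - 28)/5)*86 = ((1/5)*(-33))*86 = -33/5*86 = -2838/5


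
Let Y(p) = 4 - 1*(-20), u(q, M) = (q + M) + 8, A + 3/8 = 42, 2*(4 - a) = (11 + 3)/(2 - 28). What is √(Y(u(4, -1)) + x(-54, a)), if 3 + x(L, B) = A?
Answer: √1002/4 ≈ 7.9136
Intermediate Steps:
a = 111/26 (a = 4 - (11 + 3)/(2*(2 - 28)) = 4 - 7/(-26) = 4 - 7*(-1)/26 = 4 - ½*(-7/13) = 4 + 7/26 = 111/26 ≈ 4.2692)
A = 333/8 (A = -3/8 + 42 = 333/8 ≈ 41.625)
u(q, M) = 8 + M + q (u(q, M) = (M + q) + 8 = 8 + M + q)
x(L, B) = 309/8 (x(L, B) = -3 + 333/8 = 309/8)
Y(p) = 24 (Y(p) = 4 + 20 = 24)
√(Y(u(4, -1)) + x(-54, a)) = √(24 + 309/8) = √(501/8) = √1002/4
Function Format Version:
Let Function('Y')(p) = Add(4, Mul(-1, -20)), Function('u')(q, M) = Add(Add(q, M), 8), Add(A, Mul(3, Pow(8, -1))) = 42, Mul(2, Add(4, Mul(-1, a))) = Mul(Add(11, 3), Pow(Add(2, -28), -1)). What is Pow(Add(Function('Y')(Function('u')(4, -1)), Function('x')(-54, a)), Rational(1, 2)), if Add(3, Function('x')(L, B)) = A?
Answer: Mul(Rational(1, 4), Pow(1002, Rational(1, 2))) ≈ 7.9136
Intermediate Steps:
a = Rational(111, 26) (a = Add(4, Mul(Rational(-1, 2), Mul(Add(11, 3), Pow(Add(2, -28), -1)))) = Add(4, Mul(Rational(-1, 2), Mul(14, Pow(-26, -1)))) = Add(4, Mul(Rational(-1, 2), Mul(14, Rational(-1, 26)))) = Add(4, Mul(Rational(-1, 2), Rational(-7, 13))) = Add(4, Rational(7, 26)) = Rational(111, 26) ≈ 4.2692)
A = Rational(333, 8) (A = Add(Rational(-3, 8), 42) = Rational(333, 8) ≈ 41.625)
Function('u')(q, M) = Add(8, M, q) (Function('u')(q, M) = Add(Add(M, q), 8) = Add(8, M, q))
Function('x')(L, B) = Rational(309, 8) (Function('x')(L, B) = Add(-3, Rational(333, 8)) = Rational(309, 8))
Function('Y')(p) = 24 (Function('Y')(p) = Add(4, 20) = 24)
Pow(Add(Function('Y')(Function('u')(4, -1)), Function('x')(-54, a)), Rational(1, 2)) = Pow(Add(24, Rational(309, 8)), Rational(1, 2)) = Pow(Rational(501, 8), Rational(1, 2)) = Mul(Rational(1, 4), Pow(1002, Rational(1, 2)))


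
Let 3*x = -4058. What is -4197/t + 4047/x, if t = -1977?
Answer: -2323777/2674222 ≈ -0.86895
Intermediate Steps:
x = -4058/3 (x = (1/3)*(-4058) = -4058/3 ≈ -1352.7)
-4197/t + 4047/x = -4197/(-1977) + 4047/(-4058/3) = -4197*(-1/1977) + 4047*(-3/4058) = 1399/659 - 12141/4058 = -2323777/2674222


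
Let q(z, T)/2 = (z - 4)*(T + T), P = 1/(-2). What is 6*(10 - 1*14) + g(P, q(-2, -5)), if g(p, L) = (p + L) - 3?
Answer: 185/2 ≈ 92.500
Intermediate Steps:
P = -½ ≈ -0.50000
q(z, T) = 4*T*(-4 + z) (q(z, T) = 2*((z - 4)*(T + T)) = 2*((-4 + z)*(2*T)) = 2*(2*T*(-4 + z)) = 4*T*(-4 + z))
g(p, L) = -3 + L + p (g(p, L) = (L + p) - 3 = -3 + L + p)
6*(10 - 1*14) + g(P, q(-2, -5)) = 6*(10 - 1*14) + (-3 + 4*(-5)*(-4 - 2) - ½) = 6*(10 - 14) + (-3 + 4*(-5)*(-6) - ½) = 6*(-4) + (-3 + 120 - ½) = -24 + 233/2 = 185/2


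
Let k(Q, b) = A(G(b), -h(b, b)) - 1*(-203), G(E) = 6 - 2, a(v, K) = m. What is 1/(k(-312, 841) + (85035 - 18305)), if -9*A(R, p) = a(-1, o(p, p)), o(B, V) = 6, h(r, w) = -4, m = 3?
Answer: 3/200798 ≈ 1.4940e-5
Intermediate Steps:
a(v, K) = 3
G(E) = 4
A(R, p) = -1/3 (A(R, p) = -1/9*3 = -1/3)
k(Q, b) = 608/3 (k(Q, b) = -1/3 - 1*(-203) = -1/3 + 203 = 608/3)
1/(k(-312, 841) + (85035 - 18305)) = 1/(608/3 + (85035 - 18305)) = 1/(608/3 + 66730) = 1/(200798/3) = 3/200798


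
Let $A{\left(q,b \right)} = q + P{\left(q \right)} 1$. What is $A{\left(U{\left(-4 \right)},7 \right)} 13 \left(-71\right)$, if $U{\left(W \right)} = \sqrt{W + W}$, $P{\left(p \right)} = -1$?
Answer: $923 - 1846 i \sqrt{2} \approx 923.0 - 2610.6 i$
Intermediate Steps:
$U{\left(W \right)} = \sqrt{2} \sqrt{W}$ ($U{\left(W \right)} = \sqrt{2 W} = \sqrt{2} \sqrt{W}$)
$A{\left(q,b \right)} = -1 + q$ ($A{\left(q,b \right)} = q - 1 = -1 + q$)
$A{\left(U{\left(-4 \right)},7 \right)} 13 \left(-71\right) = \left(-1 + \sqrt{2} \sqrt{-4}\right) 13 \left(-71\right) = \left(-1 + \sqrt{2} \cdot 2 i\right) \left(-923\right) = \left(-1 + 2 i \sqrt{2}\right) \left(-923\right) = 923 - 1846 i \sqrt{2}$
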